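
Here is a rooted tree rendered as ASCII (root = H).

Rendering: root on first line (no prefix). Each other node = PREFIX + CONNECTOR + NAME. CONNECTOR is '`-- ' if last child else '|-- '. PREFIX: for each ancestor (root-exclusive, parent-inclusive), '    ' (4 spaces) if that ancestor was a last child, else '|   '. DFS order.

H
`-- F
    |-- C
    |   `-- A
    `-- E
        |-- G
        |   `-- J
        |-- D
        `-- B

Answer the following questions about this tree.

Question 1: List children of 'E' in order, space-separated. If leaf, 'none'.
Answer: G D B

Derivation:
Node E's children (from adjacency): G, D, B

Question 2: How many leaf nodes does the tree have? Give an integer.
Answer: 4

Derivation:
Leaves (nodes with no children): A, B, D, J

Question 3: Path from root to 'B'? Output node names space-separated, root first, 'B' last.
Answer: H F E B

Derivation:
Walk down from root: H -> F -> E -> B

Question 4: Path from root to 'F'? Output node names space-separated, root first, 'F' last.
Walk down from root: H -> F

Answer: H F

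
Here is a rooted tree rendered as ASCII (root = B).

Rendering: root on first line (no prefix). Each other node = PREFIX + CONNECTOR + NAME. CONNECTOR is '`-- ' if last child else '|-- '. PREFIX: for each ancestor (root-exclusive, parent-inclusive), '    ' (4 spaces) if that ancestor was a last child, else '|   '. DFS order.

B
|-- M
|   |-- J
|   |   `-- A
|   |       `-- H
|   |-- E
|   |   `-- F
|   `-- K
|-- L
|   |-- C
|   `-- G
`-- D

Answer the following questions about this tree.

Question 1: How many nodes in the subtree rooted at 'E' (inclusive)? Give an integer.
Answer: 2

Derivation:
Subtree rooted at E contains: E, F
Count = 2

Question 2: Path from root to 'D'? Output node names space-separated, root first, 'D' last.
Walk down from root: B -> D

Answer: B D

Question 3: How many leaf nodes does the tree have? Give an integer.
Leaves (nodes with no children): C, D, F, G, H, K

Answer: 6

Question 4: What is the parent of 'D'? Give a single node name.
Answer: B

Derivation:
Scan adjacency: D appears as child of B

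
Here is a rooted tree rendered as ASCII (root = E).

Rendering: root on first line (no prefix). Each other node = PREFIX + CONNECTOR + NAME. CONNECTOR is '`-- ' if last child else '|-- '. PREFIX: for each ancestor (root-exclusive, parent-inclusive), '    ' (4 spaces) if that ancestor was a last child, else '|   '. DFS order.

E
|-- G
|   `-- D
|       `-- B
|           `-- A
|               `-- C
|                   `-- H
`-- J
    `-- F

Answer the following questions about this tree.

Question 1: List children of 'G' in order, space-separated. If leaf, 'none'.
Node G's children (from adjacency): D

Answer: D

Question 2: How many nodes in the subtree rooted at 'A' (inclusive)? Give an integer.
Answer: 3

Derivation:
Subtree rooted at A contains: A, C, H
Count = 3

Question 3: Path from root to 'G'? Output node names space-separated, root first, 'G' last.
Walk down from root: E -> G

Answer: E G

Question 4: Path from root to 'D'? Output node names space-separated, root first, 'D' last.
Walk down from root: E -> G -> D

Answer: E G D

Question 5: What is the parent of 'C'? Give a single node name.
Scan adjacency: C appears as child of A

Answer: A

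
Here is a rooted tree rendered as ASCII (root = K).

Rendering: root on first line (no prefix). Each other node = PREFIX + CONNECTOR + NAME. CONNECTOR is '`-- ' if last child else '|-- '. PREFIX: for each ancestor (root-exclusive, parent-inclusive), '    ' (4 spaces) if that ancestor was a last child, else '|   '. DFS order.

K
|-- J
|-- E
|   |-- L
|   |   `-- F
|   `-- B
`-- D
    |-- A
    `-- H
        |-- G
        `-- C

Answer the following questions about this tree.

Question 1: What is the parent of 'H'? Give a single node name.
Answer: D

Derivation:
Scan adjacency: H appears as child of D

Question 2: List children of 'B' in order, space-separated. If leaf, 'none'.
Answer: none

Derivation:
Node B's children (from adjacency): (leaf)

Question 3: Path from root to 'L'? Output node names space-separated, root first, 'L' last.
Answer: K E L

Derivation:
Walk down from root: K -> E -> L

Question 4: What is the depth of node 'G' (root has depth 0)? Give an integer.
Path from root to G: K -> D -> H -> G
Depth = number of edges = 3

Answer: 3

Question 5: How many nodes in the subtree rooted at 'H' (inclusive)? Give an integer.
Subtree rooted at H contains: C, G, H
Count = 3

Answer: 3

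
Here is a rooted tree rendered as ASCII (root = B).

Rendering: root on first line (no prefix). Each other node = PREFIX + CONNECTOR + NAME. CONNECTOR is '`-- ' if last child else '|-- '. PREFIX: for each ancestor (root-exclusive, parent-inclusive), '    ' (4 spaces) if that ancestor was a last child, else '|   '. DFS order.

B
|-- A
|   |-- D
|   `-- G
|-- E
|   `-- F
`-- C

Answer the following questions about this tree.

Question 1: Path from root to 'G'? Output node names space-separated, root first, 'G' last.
Answer: B A G

Derivation:
Walk down from root: B -> A -> G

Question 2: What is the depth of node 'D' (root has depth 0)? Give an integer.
Path from root to D: B -> A -> D
Depth = number of edges = 2

Answer: 2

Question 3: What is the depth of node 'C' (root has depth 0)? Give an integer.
Answer: 1

Derivation:
Path from root to C: B -> C
Depth = number of edges = 1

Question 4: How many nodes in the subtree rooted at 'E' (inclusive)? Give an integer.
Answer: 2

Derivation:
Subtree rooted at E contains: E, F
Count = 2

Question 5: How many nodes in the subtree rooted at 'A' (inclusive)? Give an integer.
Answer: 3

Derivation:
Subtree rooted at A contains: A, D, G
Count = 3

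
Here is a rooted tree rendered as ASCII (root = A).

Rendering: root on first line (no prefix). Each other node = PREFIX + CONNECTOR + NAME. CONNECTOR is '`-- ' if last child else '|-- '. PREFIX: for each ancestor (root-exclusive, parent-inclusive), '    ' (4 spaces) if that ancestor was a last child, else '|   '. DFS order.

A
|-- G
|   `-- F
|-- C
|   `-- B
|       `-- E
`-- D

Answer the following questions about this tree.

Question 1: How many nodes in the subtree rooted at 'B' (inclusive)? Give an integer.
Subtree rooted at B contains: B, E
Count = 2

Answer: 2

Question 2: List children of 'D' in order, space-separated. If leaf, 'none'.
Answer: none

Derivation:
Node D's children (from adjacency): (leaf)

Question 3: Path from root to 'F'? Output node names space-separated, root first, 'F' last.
Answer: A G F

Derivation:
Walk down from root: A -> G -> F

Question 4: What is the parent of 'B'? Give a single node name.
Answer: C

Derivation:
Scan adjacency: B appears as child of C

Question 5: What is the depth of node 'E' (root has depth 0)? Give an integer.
Answer: 3

Derivation:
Path from root to E: A -> C -> B -> E
Depth = number of edges = 3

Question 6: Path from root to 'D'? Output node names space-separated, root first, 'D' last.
Walk down from root: A -> D

Answer: A D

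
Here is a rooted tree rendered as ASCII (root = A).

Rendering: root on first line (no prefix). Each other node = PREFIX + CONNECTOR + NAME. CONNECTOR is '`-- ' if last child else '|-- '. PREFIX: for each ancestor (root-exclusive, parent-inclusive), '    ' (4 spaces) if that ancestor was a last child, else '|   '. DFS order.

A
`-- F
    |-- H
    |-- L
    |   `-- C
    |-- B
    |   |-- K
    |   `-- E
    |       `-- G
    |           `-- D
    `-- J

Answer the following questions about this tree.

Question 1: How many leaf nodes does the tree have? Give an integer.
Answer: 5

Derivation:
Leaves (nodes with no children): C, D, H, J, K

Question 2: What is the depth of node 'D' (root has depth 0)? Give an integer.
Answer: 5

Derivation:
Path from root to D: A -> F -> B -> E -> G -> D
Depth = number of edges = 5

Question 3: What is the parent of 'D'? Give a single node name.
Answer: G

Derivation:
Scan adjacency: D appears as child of G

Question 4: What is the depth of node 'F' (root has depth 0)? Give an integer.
Answer: 1

Derivation:
Path from root to F: A -> F
Depth = number of edges = 1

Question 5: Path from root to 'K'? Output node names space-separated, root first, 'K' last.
Answer: A F B K

Derivation:
Walk down from root: A -> F -> B -> K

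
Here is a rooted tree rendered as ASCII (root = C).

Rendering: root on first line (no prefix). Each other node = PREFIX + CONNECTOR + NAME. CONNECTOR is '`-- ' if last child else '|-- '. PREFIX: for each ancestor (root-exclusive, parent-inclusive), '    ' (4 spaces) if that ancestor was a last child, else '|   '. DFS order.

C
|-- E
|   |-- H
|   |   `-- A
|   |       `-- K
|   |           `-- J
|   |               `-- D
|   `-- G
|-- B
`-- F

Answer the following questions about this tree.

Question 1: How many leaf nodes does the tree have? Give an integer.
Leaves (nodes with no children): B, D, F, G

Answer: 4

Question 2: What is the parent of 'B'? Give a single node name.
Answer: C

Derivation:
Scan adjacency: B appears as child of C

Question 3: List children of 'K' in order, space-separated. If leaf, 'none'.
Answer: J

Derivation:
Node K's children (from adjacency): J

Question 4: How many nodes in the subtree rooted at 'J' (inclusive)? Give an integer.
Subtree rooted at J contains: D, J
Count = 2

Answer: 2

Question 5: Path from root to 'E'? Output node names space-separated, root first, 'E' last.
Walk down from root: C -> E

Answer: C E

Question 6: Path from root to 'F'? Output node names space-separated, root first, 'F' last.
Walk down from root: C -> F

Answer: C F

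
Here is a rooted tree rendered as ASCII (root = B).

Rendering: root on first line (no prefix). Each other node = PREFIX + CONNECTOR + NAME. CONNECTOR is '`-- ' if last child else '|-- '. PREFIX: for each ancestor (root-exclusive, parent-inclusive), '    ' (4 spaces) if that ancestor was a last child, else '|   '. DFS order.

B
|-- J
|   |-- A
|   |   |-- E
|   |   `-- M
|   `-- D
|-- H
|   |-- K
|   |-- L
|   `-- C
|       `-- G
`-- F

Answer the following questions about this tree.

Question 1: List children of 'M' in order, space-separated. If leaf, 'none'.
Answer: none

Derivation:
Node M's children (from adjacency): (leaf)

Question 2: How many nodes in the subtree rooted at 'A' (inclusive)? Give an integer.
Subtree rooted at A contains: A, E, M
Count = 3

Answer: 3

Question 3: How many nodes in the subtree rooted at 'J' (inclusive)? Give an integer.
Answer: 5

Derivation:
Subtree rooted at J contains: A, D, E, J, M
Count = 5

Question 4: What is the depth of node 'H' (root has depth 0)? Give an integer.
Answer: 1

Derivation:
Path from root to H: B -> H
Depth = number of edges = 1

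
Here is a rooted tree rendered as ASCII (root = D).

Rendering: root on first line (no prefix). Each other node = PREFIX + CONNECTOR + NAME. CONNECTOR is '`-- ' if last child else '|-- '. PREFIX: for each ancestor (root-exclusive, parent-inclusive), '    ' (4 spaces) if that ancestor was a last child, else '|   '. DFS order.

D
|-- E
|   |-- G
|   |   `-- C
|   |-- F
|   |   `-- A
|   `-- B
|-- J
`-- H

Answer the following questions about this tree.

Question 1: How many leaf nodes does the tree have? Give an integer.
Answer: 5

Derivation:
Leaves (nodes with no children): A, B, C, H, J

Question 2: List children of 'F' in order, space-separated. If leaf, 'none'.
Answer: A

Derivation:
Node F's children (from adjacency): A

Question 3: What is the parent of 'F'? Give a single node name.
Answer: E

Derivation:
Scan adjacency: F appears as child of E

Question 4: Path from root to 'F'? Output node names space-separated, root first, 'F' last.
Answer: D E F

Derivation:
Walk down from root: D -> E -> F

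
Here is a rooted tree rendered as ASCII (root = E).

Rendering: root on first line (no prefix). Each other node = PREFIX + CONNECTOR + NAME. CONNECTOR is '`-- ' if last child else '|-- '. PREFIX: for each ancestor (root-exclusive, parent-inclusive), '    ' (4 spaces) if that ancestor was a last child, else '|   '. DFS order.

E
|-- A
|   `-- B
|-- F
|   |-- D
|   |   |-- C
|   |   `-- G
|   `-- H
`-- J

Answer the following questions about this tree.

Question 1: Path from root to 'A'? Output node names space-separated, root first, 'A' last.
Walk down from root: E -> A

Answer: E A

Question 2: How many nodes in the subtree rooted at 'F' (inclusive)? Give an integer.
Subtree rooted at F contains: C, D, F, G, H
Count = 5

Answer: 5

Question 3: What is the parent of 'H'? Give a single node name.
Answer: F

Derivation:
Scan adjacency: H appears as child of F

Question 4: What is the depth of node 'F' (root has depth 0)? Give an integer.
Answer: 1

Derivation:
Path from root to F: E -> F
Depth = number of edges = 1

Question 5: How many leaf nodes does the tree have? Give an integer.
Leaves (nodes with no children): B, C, G, H, J

Answer: 5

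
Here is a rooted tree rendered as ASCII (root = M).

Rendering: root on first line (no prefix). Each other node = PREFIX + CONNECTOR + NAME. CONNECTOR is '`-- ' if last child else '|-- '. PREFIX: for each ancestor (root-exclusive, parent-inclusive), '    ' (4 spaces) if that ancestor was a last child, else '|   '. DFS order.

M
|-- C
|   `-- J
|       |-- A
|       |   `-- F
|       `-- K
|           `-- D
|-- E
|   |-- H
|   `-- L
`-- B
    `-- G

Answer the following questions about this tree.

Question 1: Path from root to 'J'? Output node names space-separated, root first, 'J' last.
Walk down from root: M -> C -> J

Answer: M C J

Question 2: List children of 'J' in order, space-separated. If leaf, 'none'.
Node J's children (from adjacency): A, K

Answer: A K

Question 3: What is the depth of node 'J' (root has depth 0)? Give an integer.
Path from root to J: M -> C -> J
Depth = number of edges = 2

Answer: 2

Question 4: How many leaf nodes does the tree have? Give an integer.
Answer: 5

Derivation:
Leaves (nodes with no children): D, F, G, H, L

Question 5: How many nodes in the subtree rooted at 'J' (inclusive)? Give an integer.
Subtree rooted at J contains: A, D, F, J, K
Count = 5

Answer: 5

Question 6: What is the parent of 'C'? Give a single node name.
Scan adjacency: C appears as child of M

Answer: M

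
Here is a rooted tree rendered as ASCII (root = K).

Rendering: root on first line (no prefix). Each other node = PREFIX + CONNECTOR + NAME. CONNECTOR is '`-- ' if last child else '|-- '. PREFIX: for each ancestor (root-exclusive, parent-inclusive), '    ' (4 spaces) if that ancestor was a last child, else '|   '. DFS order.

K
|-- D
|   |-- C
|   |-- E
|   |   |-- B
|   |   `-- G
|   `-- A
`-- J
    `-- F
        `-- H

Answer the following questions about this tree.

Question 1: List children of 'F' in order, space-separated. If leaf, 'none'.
Node F's children (from adjacency): H

Answer: H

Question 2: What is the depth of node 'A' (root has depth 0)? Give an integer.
Answer: 2

Derivation:
Path from root to A: K -> D -> A
Depth = number of edges = 2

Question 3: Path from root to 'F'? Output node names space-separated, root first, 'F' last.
Answer: K J F

Derivation:
Walk down from root: K -> J -> F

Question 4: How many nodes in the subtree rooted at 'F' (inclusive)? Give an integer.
Subtree rooted at F contains: F, H
Count = 2

Answer: 2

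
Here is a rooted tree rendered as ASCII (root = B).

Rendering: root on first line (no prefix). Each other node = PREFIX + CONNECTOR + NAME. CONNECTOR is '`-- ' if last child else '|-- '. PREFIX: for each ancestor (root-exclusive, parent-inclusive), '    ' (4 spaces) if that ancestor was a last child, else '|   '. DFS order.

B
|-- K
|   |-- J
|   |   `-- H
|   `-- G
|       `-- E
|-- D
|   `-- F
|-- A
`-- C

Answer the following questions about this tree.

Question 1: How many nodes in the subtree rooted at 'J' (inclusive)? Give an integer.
Subtree rooted at J contains: H, J
Count = 2

Answer: 2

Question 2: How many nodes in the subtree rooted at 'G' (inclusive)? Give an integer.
Subtree rooted at G contains: E, G
Count = 2

Answer: 2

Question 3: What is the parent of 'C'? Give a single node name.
Answer: B

Derivation:
Scan adjacency: C appears as child of B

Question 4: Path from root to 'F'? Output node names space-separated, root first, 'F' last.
Answer: B D F

Derivation:
Walk down from root: B -> D -> F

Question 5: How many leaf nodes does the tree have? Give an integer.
Answer: 5

Derivation:
Leaves (nodes with no children): A, C, E, F, H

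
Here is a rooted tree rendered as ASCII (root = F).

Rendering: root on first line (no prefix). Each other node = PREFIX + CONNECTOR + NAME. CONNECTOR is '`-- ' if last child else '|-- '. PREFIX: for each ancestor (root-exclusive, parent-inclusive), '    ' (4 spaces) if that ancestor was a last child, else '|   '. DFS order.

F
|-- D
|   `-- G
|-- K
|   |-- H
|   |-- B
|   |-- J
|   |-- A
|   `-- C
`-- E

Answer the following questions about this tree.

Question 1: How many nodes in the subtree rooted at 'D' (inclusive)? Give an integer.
Answer: 2

Derivation:
Subtree rooted at D contains: D, G
Count = 2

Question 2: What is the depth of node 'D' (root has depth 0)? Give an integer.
Path from root to D: F -> D
Depth = number of edges = 1

Answer: 1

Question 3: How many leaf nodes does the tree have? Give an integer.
Leaves (nodes with no children): A, B, C, E, G, H, J

Answer: 7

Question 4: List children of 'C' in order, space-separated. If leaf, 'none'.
Node C's children (from adjacency): (leaf)

Answer: none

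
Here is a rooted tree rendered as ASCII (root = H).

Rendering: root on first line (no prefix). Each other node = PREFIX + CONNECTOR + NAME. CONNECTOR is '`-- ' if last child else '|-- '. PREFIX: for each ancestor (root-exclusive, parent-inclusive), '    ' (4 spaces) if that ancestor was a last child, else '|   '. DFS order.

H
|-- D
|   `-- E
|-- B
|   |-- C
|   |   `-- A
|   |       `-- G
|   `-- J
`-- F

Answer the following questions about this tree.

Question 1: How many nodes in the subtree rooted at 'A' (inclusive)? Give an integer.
Subtree rooted at A contains: A, G
Count = 2

Answer: 2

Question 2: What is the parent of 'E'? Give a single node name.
Scan adjacency: E appears as child of D

Answer: D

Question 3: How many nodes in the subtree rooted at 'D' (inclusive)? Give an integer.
Subtree rooted at D contains: D, E
Count = 2

Answer: 2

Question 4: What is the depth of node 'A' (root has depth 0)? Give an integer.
Answer: 3

Derivation:
Path from root to A: H -> B -> C -> A
Depth = number of edges = 3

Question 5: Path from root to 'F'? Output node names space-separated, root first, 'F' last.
Answer: H F

Derivation:
Walk down from root: H -> F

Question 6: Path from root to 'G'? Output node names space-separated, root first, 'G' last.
Answer: H B C A G

Derivation:
Walk down from root: H -> B -> C -> A -> G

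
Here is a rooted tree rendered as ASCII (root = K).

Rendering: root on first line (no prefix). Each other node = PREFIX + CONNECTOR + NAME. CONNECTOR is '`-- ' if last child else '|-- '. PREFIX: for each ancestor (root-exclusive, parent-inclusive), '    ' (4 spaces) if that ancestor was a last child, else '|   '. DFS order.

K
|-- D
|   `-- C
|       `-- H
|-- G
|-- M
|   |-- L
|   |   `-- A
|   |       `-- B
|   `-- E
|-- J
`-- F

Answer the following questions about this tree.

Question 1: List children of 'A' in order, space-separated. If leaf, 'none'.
Answer: B

Derivation:
Node A's children (from adjacency): B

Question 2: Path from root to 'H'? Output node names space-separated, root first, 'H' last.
Answer: K D C H

Derivation:
Walk down from root: K -> D -> C -> H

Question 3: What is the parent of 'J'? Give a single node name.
Scan adjacency: J appears as child of K

Answer: K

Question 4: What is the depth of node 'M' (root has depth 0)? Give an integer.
Answer: 1

Derivation:
Path from root to M: K -> M
Depth = number of edges = 1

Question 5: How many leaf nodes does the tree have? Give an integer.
Leaves (nodes with no children): B, E, F, G, H, J

Answer: 6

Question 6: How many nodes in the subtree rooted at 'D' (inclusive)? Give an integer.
Answer: 3

Derivation:
Subtree rooted at D contains: C, D, H
Count = 3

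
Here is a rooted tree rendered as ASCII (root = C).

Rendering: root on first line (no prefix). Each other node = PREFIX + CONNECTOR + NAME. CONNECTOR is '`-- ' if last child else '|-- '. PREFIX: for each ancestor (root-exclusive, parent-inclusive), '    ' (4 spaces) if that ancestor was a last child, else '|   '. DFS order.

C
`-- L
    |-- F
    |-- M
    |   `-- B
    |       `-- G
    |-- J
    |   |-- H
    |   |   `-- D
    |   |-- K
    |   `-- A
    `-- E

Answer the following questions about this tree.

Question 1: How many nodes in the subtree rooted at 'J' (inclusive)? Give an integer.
Answer: 5

Derivation:
Subtree rooted at J contains: A, D, H, J, K
Count = 5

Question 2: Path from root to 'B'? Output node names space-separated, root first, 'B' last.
Answer: C L M B

Derivation:
Walk down from root: C -> L -> M -> B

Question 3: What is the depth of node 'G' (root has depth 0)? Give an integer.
Answer: 4

Derivation:
Path from root to G: C -> L -> M -> B -> G
Depth = number of edges = 4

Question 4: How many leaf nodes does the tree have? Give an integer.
Answer: 6

Derivation:
Leaves (nodes with no children): A, D, E, F, G, K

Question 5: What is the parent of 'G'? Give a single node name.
Scan adjacency: G appears as child of B

Answer: B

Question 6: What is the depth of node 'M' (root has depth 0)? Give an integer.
Answer: 2

Derivation:
Path from root to M: C -> L -> M
Depth = number of edges = 2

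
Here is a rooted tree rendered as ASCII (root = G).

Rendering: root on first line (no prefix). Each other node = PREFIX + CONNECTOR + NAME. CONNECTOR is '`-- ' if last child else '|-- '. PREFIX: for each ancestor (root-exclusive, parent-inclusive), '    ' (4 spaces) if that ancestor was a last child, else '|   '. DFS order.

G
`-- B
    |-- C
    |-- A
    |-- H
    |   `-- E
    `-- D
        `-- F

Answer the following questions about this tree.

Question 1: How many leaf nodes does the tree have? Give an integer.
Leaves (nodes with no children): A, C, E, F

Answer: 4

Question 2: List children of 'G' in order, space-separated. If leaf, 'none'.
Node G's children (from adjacency): B

Answer: B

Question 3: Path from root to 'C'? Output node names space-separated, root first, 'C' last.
Walk down from root: G -> B -> C

Answer: G B C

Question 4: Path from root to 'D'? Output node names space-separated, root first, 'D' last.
Answer: G B D

Derivation:
Walk down from root: G -> B -> D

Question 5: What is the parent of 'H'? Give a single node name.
Scan adjacency: H appears as child of B

Answer: B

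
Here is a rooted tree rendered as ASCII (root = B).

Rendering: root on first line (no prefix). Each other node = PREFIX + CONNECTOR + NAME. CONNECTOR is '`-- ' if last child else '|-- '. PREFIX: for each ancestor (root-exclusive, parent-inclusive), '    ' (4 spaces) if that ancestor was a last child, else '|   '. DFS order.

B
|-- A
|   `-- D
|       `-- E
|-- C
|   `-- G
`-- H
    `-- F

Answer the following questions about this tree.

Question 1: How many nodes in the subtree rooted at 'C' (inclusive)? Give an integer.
Subtree rooted at C contains: C, G
Count = 2

Answer: 2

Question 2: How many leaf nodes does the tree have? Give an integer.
Leaves (nodes with no children): E, F, G

Answer: 3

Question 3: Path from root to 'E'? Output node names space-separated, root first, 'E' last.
Walk down from root: B -> A -> D -> E

Answer: B A D E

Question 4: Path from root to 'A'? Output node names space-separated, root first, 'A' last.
Answer: B A

Derivation:
Walk down from root: B -> A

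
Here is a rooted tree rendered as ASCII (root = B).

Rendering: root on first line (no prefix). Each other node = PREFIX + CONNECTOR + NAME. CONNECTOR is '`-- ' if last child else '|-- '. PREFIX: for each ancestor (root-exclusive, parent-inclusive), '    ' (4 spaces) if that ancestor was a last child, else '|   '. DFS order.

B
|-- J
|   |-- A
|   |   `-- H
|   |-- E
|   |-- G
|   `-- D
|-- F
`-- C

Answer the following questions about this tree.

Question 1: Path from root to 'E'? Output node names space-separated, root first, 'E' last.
Walk down from root: B -> J -> E

Answer: B J E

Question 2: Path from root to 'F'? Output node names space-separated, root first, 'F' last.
Walk down from root: B -> F

Answer: B F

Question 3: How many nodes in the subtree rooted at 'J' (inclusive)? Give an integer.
Answer: 6

Derivation:
Subtree rooted at J contains: A, D, E, G, H, J
Count = 6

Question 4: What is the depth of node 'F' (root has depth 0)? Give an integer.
Answer: 1

Derivation:
Path from root to F: B -> F
Depth = number of edges = 1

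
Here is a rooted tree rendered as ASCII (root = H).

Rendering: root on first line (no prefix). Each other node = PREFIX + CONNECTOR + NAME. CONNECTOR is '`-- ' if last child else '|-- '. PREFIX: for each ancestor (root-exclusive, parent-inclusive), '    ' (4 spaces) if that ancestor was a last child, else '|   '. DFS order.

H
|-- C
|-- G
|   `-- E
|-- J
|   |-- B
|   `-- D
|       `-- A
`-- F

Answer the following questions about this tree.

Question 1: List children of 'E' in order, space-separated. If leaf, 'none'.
Answer: none

Derivation:
Node E's children (from adjacency): (leaf)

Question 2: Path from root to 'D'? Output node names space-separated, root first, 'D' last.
Walk down from root: H -> J -> D

Answer: H J D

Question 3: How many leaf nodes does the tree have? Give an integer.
Answer: 5

Derivation:
Leaves (nodes with no children): A, B, C, E, F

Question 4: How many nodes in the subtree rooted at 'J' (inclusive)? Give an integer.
Answer: 4

Derivation:
Subtree rooted at J contains: A, B, D, J
Count = 4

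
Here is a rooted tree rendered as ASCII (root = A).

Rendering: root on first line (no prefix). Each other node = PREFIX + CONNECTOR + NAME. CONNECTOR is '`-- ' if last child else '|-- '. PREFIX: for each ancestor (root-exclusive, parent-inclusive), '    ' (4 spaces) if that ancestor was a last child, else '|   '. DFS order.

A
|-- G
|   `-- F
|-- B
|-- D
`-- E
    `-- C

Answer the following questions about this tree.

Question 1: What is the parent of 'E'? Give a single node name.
Scan adjacency: E appears as child of A

Answer: A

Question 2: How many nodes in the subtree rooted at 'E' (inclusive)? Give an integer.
Answer: 2

Derivation:
Subtree rooted at E contains: C, E
Count = 2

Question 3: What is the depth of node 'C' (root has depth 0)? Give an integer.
Answer: 2

Derivation:
Path from root to C: A -> E -> C
Depth = number of edges = 2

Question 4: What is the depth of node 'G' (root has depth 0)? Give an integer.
Answer: 1

Derivation:
Path from root to G: A -> G
Depth = number of edges = 1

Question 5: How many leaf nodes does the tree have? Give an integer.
Leaves (nodes with no children): B, C, D, F

Answer: 4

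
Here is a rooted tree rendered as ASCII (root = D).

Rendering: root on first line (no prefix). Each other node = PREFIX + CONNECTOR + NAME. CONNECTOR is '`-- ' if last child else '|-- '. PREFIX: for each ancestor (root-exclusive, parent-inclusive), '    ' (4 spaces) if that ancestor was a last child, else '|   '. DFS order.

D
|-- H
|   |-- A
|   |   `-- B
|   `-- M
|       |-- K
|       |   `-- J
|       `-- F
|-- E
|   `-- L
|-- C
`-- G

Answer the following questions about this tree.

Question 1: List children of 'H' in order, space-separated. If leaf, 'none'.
Node H's children (from adjacency): A, M

Answer: A M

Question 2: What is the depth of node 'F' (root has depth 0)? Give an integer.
Answer: 3

Derivation:
Path from root to F: D -> H -> M -> F
Depth = number of edges = 3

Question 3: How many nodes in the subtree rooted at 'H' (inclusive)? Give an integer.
Answer: 7

Derivation:
Subtree rooted at H contains: A, B, F, H, J, K, M
Count = 7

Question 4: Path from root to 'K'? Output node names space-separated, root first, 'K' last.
Walk down from root: D -> H -> M -> K

Answer: D H M K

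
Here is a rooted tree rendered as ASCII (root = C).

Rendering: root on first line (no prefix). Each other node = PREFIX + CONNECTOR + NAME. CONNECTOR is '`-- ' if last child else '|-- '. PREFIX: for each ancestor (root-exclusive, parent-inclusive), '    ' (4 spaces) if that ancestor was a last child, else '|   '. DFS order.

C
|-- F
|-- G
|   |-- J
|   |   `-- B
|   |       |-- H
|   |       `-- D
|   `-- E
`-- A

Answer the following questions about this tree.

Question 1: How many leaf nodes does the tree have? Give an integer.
Leaves (nodes with no children): A, D, E, F, H

Answer: 5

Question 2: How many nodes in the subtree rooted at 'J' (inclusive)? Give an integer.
Answer: 4

Derivation:
Subtree rooted at J contains: B, D, H, J
Count = 4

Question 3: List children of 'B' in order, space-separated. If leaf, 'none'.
Node B's children (from adjacency): H, D

Answer: H D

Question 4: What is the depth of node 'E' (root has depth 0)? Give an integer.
Answer: 2

Derivation:
Path from root to E: C -> G -> E
Depth = number of edges = 2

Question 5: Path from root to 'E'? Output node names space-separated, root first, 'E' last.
Walk down from root: C -> G -> E

Answer: C G E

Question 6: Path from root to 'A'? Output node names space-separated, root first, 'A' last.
Answer: C A

Derivation:
Walk down from root: C -> A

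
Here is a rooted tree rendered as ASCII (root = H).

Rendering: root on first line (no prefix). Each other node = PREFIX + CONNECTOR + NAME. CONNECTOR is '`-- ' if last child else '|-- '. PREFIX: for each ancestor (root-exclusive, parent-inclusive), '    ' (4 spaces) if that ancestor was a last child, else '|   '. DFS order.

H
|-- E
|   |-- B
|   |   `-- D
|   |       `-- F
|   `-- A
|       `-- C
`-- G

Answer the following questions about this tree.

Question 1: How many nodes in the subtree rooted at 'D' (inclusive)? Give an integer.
Subtree rooted at D contains: D, F
Count = 2

Answer: 2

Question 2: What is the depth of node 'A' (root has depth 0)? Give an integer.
Answer: 2

Derivation:
Path from root to A: H -> E -> A
Depth = number of edges = 2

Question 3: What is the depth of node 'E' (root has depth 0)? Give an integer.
Answer: 1

Derivation:
Path from root to E: H -> E
Depth = number of edges = 1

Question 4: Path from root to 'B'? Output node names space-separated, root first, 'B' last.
Walk down from root: H -> E -> B

Answer: H E B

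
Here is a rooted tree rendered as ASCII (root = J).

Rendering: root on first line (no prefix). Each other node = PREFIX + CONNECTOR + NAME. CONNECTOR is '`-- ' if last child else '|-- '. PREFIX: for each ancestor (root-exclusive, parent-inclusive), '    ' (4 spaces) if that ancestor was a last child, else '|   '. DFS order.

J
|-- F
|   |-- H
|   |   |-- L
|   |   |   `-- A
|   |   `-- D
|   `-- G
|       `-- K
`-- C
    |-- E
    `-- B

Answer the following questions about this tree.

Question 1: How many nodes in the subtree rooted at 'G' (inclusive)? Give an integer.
Answer: 2

Derivation:
Subtree rooted at G contains: G, K
Count = 2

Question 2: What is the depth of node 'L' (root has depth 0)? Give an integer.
Path from root to L: J -> F -> H -> L
Depth = number of edges = 3

Answer: 3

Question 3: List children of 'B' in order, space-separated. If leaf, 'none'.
Node B's children (from adjacency): (leaf)

Answer: none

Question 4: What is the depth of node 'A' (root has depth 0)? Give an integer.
Answer: 4

Derivation:
Path from root to A: J -> F -> H -> L -> A
Depth = number of edges = 4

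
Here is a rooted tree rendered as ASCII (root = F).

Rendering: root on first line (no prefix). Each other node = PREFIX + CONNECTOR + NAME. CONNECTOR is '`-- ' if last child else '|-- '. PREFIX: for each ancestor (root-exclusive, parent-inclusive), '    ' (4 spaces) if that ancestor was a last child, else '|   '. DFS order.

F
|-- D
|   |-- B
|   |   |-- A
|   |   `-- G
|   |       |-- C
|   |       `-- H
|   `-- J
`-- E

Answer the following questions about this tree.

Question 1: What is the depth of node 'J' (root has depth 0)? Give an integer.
Path from root to J: F -> D -> J
Depth = number of edges = 2

Answer: 2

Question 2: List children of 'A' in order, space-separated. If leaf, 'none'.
Answer: none

Derivation:
Node A's children (from adjacency): (leaf)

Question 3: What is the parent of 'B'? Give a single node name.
Answer: D

Derivation:
Scan adjacency: B appears as child of D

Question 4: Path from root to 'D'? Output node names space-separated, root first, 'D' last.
Walk down from root: F -> D

Answer: F D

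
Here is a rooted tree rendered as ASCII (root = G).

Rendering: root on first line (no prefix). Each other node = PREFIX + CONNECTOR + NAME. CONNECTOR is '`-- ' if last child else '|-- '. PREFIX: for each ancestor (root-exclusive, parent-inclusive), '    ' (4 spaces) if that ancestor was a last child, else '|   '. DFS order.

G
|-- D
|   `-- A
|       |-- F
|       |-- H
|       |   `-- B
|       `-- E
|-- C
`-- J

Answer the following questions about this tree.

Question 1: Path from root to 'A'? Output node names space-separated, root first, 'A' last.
Walk down from root: G -> D -> A

Answer: G D A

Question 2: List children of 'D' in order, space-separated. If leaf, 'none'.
Answer: A

Derivation:
Node D's children (from adjacency): A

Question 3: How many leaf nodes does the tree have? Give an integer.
Leaves (nodes with no children): B, C, E, F, J

Answer: 5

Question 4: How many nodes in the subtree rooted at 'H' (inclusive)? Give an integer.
Answer: 2

Derivation:
Subtree rooted at H contains: B, H
Count = 2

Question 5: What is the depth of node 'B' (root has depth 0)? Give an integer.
Answer: 4

Derivation:
Path from root to B: G -> D -> A -> H -> B
Depth = number of edges = 4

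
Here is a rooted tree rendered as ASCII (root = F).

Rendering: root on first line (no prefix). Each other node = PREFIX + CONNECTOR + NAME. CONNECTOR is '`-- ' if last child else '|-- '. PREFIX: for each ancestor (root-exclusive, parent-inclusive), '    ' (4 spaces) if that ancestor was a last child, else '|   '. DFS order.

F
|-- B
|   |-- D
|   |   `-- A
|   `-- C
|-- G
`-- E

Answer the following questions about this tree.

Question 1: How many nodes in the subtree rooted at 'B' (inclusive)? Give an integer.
Answer: 4

Derivation:
Subtree rooted at B contains: A, B, C, D
Count = 4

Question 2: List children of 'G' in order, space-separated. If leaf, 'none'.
Node G's children (from adjacency): (leaf)

Answer: none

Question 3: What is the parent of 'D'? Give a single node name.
Scan adjacency: D appears as child of B

Answer: B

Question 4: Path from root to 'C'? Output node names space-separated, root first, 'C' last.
Walk down from root: F -> B -> C

Answer: F B C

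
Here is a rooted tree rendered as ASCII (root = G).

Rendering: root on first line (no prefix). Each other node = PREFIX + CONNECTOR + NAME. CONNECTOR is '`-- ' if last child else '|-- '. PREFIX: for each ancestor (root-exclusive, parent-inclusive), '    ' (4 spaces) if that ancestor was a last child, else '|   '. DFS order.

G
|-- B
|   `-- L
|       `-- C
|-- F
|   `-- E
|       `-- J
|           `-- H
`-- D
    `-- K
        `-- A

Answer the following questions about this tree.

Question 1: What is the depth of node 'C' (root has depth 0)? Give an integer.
Answer: 3

Derivation:
Path from root to C: G -> B -> L -> C
Depth = number of edges = 3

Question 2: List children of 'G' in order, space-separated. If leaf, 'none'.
Answer: B F D

Derivation:
Node G's children (from adjacency): B, F, D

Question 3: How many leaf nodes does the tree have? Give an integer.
Leaves (nodes with no children): A, C, H

Answer: 3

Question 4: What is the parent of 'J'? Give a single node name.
Answer: E

Derivation:
Scan adjacency: J appears as child of E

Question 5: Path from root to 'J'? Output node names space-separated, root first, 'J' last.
Answer: G F E J

Derivation:
Walk down from root: G -> F -> E -> J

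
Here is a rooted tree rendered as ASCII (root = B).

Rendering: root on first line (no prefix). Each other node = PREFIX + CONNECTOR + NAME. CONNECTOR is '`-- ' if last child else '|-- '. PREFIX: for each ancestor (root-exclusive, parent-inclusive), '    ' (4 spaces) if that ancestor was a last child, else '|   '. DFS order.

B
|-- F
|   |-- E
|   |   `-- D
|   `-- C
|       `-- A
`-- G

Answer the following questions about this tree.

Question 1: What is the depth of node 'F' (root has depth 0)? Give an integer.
Answer: 1

Derivation:
Path from root to F: B -> F
Depth = number of edges = 1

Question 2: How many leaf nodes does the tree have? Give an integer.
Answer: 3

Derivation:
Leaves (nodes with no children): A, D, G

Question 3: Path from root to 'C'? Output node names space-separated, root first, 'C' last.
Walk down from root: B -> F -> C

Answer: B F C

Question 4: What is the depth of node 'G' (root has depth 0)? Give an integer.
Answer: 1

Derivation:
Path from root to G: B -> G
Depth = number of edges = 1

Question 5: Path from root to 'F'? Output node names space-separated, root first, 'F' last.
Answer: B F

Derivation:
Walk down from root: B -> F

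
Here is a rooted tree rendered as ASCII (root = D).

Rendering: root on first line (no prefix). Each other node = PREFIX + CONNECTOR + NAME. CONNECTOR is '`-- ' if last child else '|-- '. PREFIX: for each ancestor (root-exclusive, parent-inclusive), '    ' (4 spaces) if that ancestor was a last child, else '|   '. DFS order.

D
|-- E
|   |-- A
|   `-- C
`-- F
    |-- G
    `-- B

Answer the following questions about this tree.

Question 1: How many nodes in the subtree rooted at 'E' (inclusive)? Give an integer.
Subtree rooted at E contains: A, C, E
Count = 3

Answer: 3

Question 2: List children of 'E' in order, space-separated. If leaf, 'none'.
Answer: A C

Derivation:
Node E's children (from adjacency): A, C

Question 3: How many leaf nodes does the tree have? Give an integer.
Answer: 4

Derivation:
Leaves (nodes with no children): A, B, C, G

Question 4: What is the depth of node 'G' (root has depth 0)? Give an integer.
Answer: 2

Derivation:
Path from root to G: D -> F -> G
Depth = number of edges = 2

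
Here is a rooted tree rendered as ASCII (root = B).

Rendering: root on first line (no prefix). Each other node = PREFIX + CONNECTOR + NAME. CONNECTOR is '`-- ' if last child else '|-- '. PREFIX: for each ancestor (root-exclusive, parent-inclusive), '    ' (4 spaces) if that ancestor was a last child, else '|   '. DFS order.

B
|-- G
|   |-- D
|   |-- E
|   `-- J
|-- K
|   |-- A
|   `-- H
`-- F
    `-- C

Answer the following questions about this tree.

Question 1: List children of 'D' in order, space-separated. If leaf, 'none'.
Answer: none

Derivation:
Node D's children (from adjacency): (leaf)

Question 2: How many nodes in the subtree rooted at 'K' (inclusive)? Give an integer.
Answer: 3

Derivation:
Subtree rooted at K contains: A, H, K
Count = 3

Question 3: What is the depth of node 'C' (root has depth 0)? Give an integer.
Answer: 2

Derivation:
Path from root to C: B -> F -> C
Depth = number of edges = 2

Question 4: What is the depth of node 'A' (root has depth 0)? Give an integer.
Path from root to A: B -> K -> A
Depth = number of edges = 2

Answer: 2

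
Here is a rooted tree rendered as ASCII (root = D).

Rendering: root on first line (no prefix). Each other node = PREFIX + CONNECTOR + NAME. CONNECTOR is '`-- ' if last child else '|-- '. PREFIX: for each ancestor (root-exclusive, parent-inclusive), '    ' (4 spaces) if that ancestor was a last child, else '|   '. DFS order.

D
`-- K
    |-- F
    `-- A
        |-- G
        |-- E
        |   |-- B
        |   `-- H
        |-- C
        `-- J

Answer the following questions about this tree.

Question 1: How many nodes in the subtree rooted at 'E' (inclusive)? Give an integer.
Subtree rooted at E contains: B, E, H
Count = 3

Answer: 3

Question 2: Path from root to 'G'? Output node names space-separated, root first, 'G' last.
Walk down from root: D -> K -> A -> G

Answer: D K A G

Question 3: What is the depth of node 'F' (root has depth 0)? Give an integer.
Path from root to F: D -> K -> F
Depth = number of edges = 2

Answer: 2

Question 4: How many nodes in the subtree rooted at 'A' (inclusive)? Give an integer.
Answer: 7

Derivation:
Subtree rooted at A contains: A, B, C, E, G, H, J
Count = 7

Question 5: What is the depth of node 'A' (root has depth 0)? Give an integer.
Answer: 2

Derivation:
Path from root to A: D -> K -> A
Depth = number of edges = 2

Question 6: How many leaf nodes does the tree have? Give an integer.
Leaves (nodes with no children): B, C, F, G, H, J

Answer: 6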